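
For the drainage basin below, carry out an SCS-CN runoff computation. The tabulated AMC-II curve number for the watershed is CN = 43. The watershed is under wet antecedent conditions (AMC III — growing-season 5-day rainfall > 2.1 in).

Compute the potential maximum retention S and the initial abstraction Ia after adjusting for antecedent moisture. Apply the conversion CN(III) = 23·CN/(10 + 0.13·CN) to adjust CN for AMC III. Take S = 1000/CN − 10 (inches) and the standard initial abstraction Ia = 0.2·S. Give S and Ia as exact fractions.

S = 5700/989 in ≈ 5.763 in; Ia = 1140/989 in ≈ 1.153 in

Adjust CN=43 to AMC III: 23·43/(10 + 0.13·43) → 989 ÷ (1559/100) = 98900/1559 ≈ 63.438
Retention S: 1000/CN − 10 with CN=63.438 → S = 5700/989 ≈ 5.763 in
Initial abstraction Ia = S/5 = (5700/989)/5 = 1140/989 ≈ 1.153 in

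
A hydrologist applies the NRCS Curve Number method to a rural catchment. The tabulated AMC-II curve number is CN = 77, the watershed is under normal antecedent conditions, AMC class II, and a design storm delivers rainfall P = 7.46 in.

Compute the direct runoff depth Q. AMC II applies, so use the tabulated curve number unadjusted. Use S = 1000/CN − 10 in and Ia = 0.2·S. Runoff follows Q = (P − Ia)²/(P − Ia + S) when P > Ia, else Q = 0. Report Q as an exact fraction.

CN(II) = 77; AMC II needs no correction.
S = 1000/77 − 10 = 230/77 in ≈ 2.987 in
Initial abstraction Ia = S/5 = (230/77)/5 = 46/77 ≈ 0.597 in
Since P=7.460 > Ia=0.597: effective rainfall P−Ia = 26421/3850 in
Q = (26421/3850)²/((26421/3850) + 230/77) = (698069241/14822500)/(37921/3850) = 698069241/145995850 in ≈ 4.781 in

Q = 698069241/145995850 in ≈ 4.781 in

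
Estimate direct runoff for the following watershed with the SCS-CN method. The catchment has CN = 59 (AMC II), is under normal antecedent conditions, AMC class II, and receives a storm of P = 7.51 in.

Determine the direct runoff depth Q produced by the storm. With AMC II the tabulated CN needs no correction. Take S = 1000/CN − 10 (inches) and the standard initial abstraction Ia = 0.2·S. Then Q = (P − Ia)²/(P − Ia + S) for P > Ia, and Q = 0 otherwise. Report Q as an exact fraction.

CN(II) = 59; AMC II needs no correction.
S = 1000/59 − 10 = 410/59 in ≈ 6.949 in
Ia = 0.2S: 0.2·6.949 = 1.390 in (exactly 82/59)
Excess rainfall: 7.510 − 1.390 = 6.120 in; P > Ia so Q > 0
Q = (36109/5900)²/((36109/5900) + 410/59) = (1303859881/34810000)/(77109/5900) = 1303859881/454943100 in ≈ 2.866 in

Q = 1303859881/454943100 in ≈ 2.866 in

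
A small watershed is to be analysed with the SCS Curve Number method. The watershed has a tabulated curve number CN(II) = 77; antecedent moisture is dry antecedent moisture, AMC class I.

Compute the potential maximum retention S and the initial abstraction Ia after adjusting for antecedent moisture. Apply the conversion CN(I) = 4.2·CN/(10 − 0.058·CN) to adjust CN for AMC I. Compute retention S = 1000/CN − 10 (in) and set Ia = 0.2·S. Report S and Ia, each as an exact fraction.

Adjust CN=77 to AMC I: 4.2·77/(10 − 0.058·77) → (1617/5) ÷ (2767/500) = 161700/2767 ≈ 58.439
S = 1000/(161700/2767) − 10 = 11500/1617 in ≈ 7.112 in
Ia = 0.2·(11500/1617) = 2300/1617 in ≈ 1.422 in

S = 11500/1617 in ≈ 7.112 in; Ia = 2300/1617 in ≈ 1.422 in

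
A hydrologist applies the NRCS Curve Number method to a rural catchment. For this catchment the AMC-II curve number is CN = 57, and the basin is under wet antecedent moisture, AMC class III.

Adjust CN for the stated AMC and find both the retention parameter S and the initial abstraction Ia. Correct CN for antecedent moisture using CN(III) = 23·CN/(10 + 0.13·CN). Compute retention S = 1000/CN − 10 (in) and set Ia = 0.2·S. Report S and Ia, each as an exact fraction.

S = 4300/1311 in ≈ 3.280 in; Ia = 860/1311 in ≈ 0.656 in

CN(III) from CN(II)=57: (23·57)/(10 + 0.13·57) = 131100/1741 ≈ 75.302
Retention S: 1000/CN − 10 with CN=75.302 → S = 4300/1311 ≈ 3.280 in
Initial abstraction Ia = S/5 = (4300/1311)/5 = 860/1311 ≈ 0.656 in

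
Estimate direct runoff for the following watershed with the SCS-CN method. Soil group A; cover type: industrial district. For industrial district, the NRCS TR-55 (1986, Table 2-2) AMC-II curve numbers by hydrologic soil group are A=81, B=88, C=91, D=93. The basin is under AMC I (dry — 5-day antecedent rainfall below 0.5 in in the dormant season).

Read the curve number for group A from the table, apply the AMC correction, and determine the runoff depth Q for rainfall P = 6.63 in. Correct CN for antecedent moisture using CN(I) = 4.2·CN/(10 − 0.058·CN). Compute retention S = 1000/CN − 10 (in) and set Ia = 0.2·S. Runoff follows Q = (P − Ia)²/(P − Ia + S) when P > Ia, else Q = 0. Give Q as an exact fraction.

Q = 879399444169/321108486300 in ≈ 2.739 in

NRCS table: industrial district, soil group A → CN(II) = 81
Dry (AMC I): CN(I) = 4.2·81/(10 − 0.058·81) = (1701/5)/(2651/500) = 170100/2651 ≈ 64.164
S = 1000/(170100/2651) − 10 = 9500/1701 in ≈ 5.585 in
Ia = 0.2·(9500/1701) = 1900/1701 in ≈ 1.117 in
Excess rainfall: 6.630 − 1.117 = 5.513 in; P > Ia so Q > 0
Q: (937763/170100)² ÷ (1887763/170100) = 879399444169/321108486300 in (≈ 2.739 in)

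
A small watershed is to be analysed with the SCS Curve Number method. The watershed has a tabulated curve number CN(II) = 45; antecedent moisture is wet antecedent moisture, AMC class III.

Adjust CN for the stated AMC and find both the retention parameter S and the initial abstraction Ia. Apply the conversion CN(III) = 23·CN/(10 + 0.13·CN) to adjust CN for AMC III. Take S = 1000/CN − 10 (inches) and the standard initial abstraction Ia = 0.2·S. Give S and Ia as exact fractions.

CN(III) from CN(II)=45: (23·45)/(10 + 0.13·45) = 20700/317 ≈ 65.300
S = 1000/(20700/317) − 10 = 1100/207 in ≈ 5.314 in
Ia = 0.2S: 0.2·5.314 = 1.063 in (exactly 220/207)

S = 1100/207 in ≈ 5.314 in; Ia = 220/207 in ≈ 1.063 in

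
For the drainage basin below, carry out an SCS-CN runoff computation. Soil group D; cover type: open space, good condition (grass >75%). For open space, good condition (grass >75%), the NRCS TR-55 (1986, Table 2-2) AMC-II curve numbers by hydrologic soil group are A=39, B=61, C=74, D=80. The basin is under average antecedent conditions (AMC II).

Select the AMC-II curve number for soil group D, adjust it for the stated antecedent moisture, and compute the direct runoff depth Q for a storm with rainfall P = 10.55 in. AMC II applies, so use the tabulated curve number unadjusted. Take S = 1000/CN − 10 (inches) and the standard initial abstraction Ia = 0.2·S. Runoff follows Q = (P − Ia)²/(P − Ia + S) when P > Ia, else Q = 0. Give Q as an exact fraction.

Q = 40401/5020 in ≈ 8.048 in

NRCS table: open space, good condition (grass >75%), soil group D → CN(II) = 80
CN(II) = 80; AMC II needs no correction.
S = 1000/80 − 10 = 5/2 in ≈ 2.500 in
Initial abstraction Ia = S/5 = (5/2)/5 = 1/2 ≈ 0.500 in
P − Ia = 10.550 − 0.500 = 201/20 ≈ 10.050 in (> 0, runoff occurs)
Runoff Q = (P−Ia)²/(P−Ia+S) = (10.050)²/(10.050+2.500) = 40401/5020 ≈ 8.048 in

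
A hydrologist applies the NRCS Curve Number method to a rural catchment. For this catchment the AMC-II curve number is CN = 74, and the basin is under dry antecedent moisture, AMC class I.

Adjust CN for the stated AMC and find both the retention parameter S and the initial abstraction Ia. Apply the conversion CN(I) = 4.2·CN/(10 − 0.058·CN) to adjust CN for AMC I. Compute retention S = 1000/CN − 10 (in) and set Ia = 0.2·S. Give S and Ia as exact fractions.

CN(I) from CN(II)=74: (4.2·74)/(10 − 0.058·74) = 77700/1427 ≈ 54.450
Max retention: S = 1000/(77700/1427) − 10 = 6500/777 in (≈ 8.366 in)
Initial abstraction Ia = S/5 = (6500/777)/5 = 1300/777 ≈ 1.673 in

S = 6500/777 in ≈ 8.366 in; Ia = 1300/777 in ≈ 1.673 in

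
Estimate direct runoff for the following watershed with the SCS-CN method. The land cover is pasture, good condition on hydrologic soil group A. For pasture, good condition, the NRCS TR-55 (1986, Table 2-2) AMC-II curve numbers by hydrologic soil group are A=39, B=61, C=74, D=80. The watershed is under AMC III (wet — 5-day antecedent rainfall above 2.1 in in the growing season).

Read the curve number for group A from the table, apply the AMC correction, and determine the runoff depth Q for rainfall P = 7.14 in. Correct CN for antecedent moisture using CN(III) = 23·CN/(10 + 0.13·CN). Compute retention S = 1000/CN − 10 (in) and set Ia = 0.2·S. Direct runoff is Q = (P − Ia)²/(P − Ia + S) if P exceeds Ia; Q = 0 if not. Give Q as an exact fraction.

Q = 67199674441/25305670650 in ≈ 2.656 in

NRCS table: pasture, good condition, soil group A → CN(II) = 39
Adjust CN=39 to AMC III: 23·39/(10 + 0.13·39) → 897 ÷ (1507/100) = 89700/1507 ≈ 59.522
Max retention: S = 1000/(89700/1507) − 10 = 6100/897 in (≈ 6.800 in)
Ia = 0.2S: 0.2·6.800 = 1.360 in (exactly 1220/897)
Since P=7.140 > Ia=1.360: effective rainfall P−Ia = 259229/44850 in
Q: (259229/44850)² ÷ (564229/44850) = 67199674441/25305670650 in (≈ 2.656 in)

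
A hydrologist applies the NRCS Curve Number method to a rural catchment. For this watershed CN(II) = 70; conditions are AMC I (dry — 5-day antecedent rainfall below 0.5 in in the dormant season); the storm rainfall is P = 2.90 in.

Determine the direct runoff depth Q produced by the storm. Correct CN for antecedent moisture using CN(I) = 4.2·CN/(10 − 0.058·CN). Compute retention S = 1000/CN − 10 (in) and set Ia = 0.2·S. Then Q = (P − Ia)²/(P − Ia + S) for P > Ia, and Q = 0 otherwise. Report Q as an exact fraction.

CN(I) from CN(II)=70: (4.2·70)/(10 − 0.058·70) = 4900/99 ≈ 49.495
Retention S: 1000/CN − 10 with CN=49.495 → S = 500/49 ≈ 10.204 in
Initial abstraction Ia = S/5 = (500/49)/5 = 100/49 ≈ 2.041 in
Excess rainfall: 2.900 − 2.041 = 0.859 in; P > Ia so Q > 0
Runoff Q = (P−Ia)²/(P−Ia+S) = (0.859)²/(0.859+10.204) = 177241/2656290 ≈ 0.067 in

Q = 177241/2656290 in ≈ 0.067 in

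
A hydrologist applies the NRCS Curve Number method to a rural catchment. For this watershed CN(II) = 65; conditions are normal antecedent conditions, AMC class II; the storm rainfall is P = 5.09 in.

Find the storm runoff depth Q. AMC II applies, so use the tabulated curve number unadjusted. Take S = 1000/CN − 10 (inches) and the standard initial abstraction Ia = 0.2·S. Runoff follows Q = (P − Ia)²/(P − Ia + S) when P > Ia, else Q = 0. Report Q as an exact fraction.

Q = 27217089/15882100 in ≈ 1.714 in

Average conditions: CN = 65 (no AMC adjustment).
S = 1000/65 − 10 = 70/13 in ≈ 5.385 in
Initial abstraction Ia = S/5 = (70/13)/5 = 14/13 ≈ 1.077 in
Excess rainfall: 5.090 − 1.077 = 4.013 in; P > Ia so Q > 0
Q = (5217/1300)²/((5217/1300) + 70/13) = (27217089/1690000)/(12217/1300) = 27217089/15882100 in ≈ 1.714 in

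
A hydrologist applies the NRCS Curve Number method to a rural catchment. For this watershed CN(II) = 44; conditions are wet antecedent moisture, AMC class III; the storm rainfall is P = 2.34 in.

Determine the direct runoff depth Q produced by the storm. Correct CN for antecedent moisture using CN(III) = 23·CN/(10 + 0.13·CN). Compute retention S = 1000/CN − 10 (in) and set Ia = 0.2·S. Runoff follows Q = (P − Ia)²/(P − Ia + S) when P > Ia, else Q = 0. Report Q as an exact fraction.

Q = 243391201/1082852650 in ≈ 0.225 in

CN(III) from CN(II)=44: (23·44)/(10 + 0.13·44) = 25300/393 ≈ 64.377
Retention S: 1000/CN − 10 with CN=64.377 → S = 1400/253 ≈ 5.534 in
Ia = 0.2·(1400/253) = 280/253 in ≈ 1.107 in
Since P=2.340 > Ia=1.107: effective rainfall P−Ia = 15601/12650 in
Runoff Q = (P−Ia)²/(P−Ia+S) = (1.233)²/(1.233+5.534) = 243391201/1082852650 ≈ 0.225 in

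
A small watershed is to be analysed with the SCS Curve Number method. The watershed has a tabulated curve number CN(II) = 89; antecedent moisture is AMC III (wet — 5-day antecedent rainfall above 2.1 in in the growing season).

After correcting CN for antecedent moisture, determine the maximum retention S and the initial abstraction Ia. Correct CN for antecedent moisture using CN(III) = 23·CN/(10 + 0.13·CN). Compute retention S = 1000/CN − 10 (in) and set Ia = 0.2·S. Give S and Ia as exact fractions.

S = 1100/2047 in ≈ 0.537 in; Ia = 220/2047 in ≈ 0.107 in

Wet (AMC III): CN(III) = 23·89/(10 + 0.13·89) = 2047/(2157/100) = 204700/2157 ≈ 94.900
S = 1000/(204700/2157) − 10 = 1100/2047 in ≈ 0.537 in
Ia = 0.2S: 0.2·0.537 = 0.107 in (exactly 220/2047)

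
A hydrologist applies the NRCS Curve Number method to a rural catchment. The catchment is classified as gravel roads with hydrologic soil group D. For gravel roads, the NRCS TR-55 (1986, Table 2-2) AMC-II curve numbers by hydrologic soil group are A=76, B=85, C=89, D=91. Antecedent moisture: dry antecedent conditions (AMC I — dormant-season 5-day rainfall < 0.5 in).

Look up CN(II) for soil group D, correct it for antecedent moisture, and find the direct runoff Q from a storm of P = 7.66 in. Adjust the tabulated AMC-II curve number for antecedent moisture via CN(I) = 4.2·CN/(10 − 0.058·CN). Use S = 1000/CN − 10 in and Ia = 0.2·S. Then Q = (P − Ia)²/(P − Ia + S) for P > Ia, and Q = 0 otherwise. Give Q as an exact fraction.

NRCS table: gravel roads, soil group D → CN(II) = 91
CN(I) from CN(II)=91: (4.2·91)/(10 − 0.058·91) = 63700/787 ≈ 80.940
Max retention: S = 1000/(63700/787) − 10 = 1500/637 in (≈ 2.355 in)
Initial abstraction Ia = S/5 = (1500/637)/5 = 300/637 ≈ 0.471 in
P − Ia = 7.660 − 0.471 = 228971/31850 ≈ 7.189 in (> 0, runoff occurs)
Q = (228971/31850)²/((228971/31850) + 1500/637) = (52427718841/1014422500)/(303971/31850) = 52427718841/9681476350 in ≈ 5.415 in

Q = 52427718841/9681476350 in ≈ 5.415 in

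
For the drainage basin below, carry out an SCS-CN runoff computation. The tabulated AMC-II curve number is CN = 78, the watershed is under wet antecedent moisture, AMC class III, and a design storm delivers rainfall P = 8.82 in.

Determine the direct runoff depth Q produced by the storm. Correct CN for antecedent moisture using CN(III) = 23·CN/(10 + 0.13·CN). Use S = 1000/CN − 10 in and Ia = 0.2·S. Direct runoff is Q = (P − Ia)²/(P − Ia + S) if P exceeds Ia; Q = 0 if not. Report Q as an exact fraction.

Wet (AMC III): CN(III) = 23·78/(10 + 0.13·78) = 1794/(1007/50) = 89700/1007 ≈ 89.076
Max retention: S = 1000/(89700/1007) − 10 = 1100/897 in (≈ 1.226 in)
Ia = 0.2·(1100/897) = 220/897 in ≈ 0.245 in
P − Ia = 8.820 − 0.245 = 384577/44850 ≈ 8.575 in (> 0, runoff occurs)
Q = (384577/44850)²/((384577/44850) + 1100/897) = (147899468929/2011522500)/(439577/44850) = 147899468929/19715028450 in ≈ 7.502 in

Q = 147899468929/19715028450 in ≈ 7.502 in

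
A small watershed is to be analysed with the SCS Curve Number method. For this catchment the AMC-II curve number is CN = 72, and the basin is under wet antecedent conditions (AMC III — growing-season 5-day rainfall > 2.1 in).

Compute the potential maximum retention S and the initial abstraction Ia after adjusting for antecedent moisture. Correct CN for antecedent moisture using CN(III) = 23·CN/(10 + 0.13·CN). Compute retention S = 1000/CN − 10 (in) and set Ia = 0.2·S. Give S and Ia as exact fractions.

S = 350/207 in ≈ 1.691 in; Ia = 70/207 in ≈ 0.338 in

Wet (AMC III): CN(III) = 23·72/(10 + 0.13·72) = 1656/(484/25) = 10350/121 ≈ 85.537
S = 1000/(10350/121) − 10 = 350/207 in ≈ 1.691 in
Initial abstraction Ia = S/5 = (350/207)/5 = 70/207 ≈ 0.338 in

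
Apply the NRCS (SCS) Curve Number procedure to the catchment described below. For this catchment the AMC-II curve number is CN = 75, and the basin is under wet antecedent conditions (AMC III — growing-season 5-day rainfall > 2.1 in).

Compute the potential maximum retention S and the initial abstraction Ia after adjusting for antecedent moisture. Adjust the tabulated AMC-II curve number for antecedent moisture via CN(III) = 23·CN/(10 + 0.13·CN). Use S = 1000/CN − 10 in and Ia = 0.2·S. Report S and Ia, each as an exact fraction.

CN(III) from CN(II)=75: (23·75)/(10 + 0.13·75) = 6900/79 ≈ 87.342
Max retention: S = 1000/(6900/79) − 10 = 100/69 in (≈ 1.449 in)
Initial abstraction Ia = S/5 = (100/69)/5 = 20/69 ≈ 0.290 in

S = 100/69 in ≈ 1.449 in; Ia = 20/69 in ≈ 0.290 in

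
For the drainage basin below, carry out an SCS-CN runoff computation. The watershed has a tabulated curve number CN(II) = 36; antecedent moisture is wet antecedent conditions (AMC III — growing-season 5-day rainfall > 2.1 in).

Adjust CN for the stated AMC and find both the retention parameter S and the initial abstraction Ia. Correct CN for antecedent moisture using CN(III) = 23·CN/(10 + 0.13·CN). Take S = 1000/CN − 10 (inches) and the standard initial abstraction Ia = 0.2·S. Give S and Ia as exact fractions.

S = 1600/207 in ≈ 7.729 in; Ia = 320/207 in ≈ 1.546 in

Wet (AMC III): CN(III) = 23·36/(10 + 0.13·36) = 828/(367/25) = 20700/367 ≈ 56.403
S = 1000/(20700/367) − 10 = 1600/207 in ≈ 7.729 in
Initial abstraction Ia = S/5 = (1600/207)/5 = 320/207 ≈ 1.546 in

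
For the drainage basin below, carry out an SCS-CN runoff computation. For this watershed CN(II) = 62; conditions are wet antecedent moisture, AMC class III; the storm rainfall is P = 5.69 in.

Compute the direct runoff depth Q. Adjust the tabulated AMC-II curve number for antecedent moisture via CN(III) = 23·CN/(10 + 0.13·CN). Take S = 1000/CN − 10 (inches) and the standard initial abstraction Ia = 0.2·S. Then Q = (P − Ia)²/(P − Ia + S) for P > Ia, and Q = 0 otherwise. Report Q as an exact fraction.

Q = 135201083809/39763796100 in ≈ 3.400 in

Wet (AMC III): CN(III) = 23·62/(10 + 0.13·62) = 1426/(903/50) = 71300/903 ≈ 78.959
Retention S: 1000/CN − 10 with CN=78.959 → S = 1900/713 ≈ 2.665 in
Initial abstraction Ia = S/5 = (1900/713)/5 = 380/713 ≈ 0.533 in
P − Ia = 5.690 − 0.533 = 367697/71300 ≈ 5.157 in (> 0, runoff occurs)
Q = (367697/71300)²/((367697/71300) + 1900/713) = (135201083809/5083690000)/(557697/71300) = 135201083809/39763796100 in ≈ 3.400 in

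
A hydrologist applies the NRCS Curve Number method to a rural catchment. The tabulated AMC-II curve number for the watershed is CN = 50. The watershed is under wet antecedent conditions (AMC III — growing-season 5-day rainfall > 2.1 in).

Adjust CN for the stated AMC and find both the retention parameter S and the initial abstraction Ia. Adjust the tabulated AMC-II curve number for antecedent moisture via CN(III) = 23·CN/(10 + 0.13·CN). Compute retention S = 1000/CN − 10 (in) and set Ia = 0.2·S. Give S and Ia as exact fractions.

S = 100/23 in ≈ 4.348 in; Ia = 20/23 in ≈ 0.870 in

Wet (AMC III): CN(III) = 23·50/(10 + 0.13·50) = 1150/(33/2) = 2300/33 ≈ 69.697
S = 1000/(2300/33) − 10 = 100/23 in ≈ 4.348 in
Ia = 0.2S: 0.2·4.348 = 0.870 in (exactly 20/23)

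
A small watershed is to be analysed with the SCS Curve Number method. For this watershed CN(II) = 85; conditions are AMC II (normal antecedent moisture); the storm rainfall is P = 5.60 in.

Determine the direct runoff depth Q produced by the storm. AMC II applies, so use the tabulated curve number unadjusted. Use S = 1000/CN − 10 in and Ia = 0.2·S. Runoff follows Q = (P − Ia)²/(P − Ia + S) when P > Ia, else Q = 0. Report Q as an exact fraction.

Q = 49729/12665 in ≈ 3.926 in

CN(II) = 85; AMC II needs no correction.
Max retention: S = 1000/85 − 10 = 30/17 in (≈ 1.765 in)
Initial abstraction Ia = S/5 = (30/17)/5 = 6/17 ≈ 0.353 in
P − Ia = 5.600 − 0.353 = 446/85 ≈ 5.247 in (> 0, runoff occurs)
Q: (446/85)² ÷ (596/85) = 49729/12665 in (≈ 3.926 in)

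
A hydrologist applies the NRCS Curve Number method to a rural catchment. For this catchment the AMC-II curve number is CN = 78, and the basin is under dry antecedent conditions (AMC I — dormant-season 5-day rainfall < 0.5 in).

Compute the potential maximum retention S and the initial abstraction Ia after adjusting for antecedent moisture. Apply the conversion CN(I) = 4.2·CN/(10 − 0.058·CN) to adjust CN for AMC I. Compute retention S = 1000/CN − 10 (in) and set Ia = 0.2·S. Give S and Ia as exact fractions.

Dry (AMC I): CN(I) = 4.2·78/(10 − 0.058·78) = (1638/5)/(1369/250) = 81900/1369 ≈ 59.825
Retention S: 1000/CN − 10 with CN=59.825 → S = 5500/819 ≈ 6.716 in
Initial abstraction Ia = S/5 = (5500/819)/5 = 1100/819 ≈ 1.343 in

S = 5500/819 in ≈ 6.716 in; Ia = 1100/819 in ≈ 1.343 in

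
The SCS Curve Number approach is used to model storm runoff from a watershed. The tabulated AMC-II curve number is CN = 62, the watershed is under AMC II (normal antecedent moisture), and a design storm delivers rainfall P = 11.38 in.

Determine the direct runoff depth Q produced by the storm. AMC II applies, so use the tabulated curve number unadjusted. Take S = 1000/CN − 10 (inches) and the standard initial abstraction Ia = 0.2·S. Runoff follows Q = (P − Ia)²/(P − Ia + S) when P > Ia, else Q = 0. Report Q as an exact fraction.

Q = 247716121/39120450 in ≈ 6.332 in

AMC II — tabulated CN = 62 applies directly.
Retention S: 1000/CN − 10 with CN=62.000 → S = 190/31 ≈ 6.129 in
Ia = 0.2S: 0.2·6.129 = 1.226 in (exactly 38/31)
Since P=11.380 > Ia=1.226: effective rainfall P−Ia = 15739/1550 in
Q = (15739/1550)²/((15739/1550) + 190/31) = (247716121/2402500)/(25239/1550) = 247716121/39120450 in ≈ 6.332 in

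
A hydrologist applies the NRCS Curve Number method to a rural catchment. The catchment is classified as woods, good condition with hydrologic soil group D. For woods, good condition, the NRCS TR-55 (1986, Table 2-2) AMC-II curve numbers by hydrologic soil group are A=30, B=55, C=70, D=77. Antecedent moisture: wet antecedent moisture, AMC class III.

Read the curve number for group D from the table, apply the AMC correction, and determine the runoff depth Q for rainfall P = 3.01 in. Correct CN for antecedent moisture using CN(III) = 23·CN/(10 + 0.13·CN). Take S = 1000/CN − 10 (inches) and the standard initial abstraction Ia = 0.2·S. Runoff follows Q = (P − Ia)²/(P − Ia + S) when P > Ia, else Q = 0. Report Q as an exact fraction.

Q = 448465329/240062900 in ≈ 1.868 in

NRCS table: woods, good condition, soil group D → CN(II) = 77
Adjust CN=77 to AMC III: 23·77/(10 + 0.13·77) → 1771 ÷ (2001/100) = 7700/87 ≈ 88.506
S = 1000/(7700/87) − 10 = 100/77 in ≈ 1.299 in
Initial abstraction Ia = S/5 = (100/77)/5 = 20/77 ≈ 0.260 in
Excess rainfall: 3.010 − 0.260 = 2.750 in; P > Ia so Q > 0
Q = (21177/7700)²/((21177/7700) + 100/77) = (448465329/59290000)/(31177/7700) = 448465329/240062900 in ≈ 1.868 in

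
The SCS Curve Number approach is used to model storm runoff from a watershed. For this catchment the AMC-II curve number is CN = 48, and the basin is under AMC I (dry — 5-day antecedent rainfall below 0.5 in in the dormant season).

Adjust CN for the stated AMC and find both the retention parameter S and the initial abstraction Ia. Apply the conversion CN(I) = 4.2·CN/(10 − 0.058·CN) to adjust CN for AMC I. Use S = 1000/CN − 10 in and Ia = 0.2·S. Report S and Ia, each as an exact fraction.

S = 1625/63 in ≈ 25.794 in; Ia = 325/63 in ≈ 5.159 in

CN(I) from CN(II)=48: (4.2·48)/(10 − 0.058·48) = 12600/451 ≈ 27.938
S = 1000/(12600/451) − 10 = 1625/63 in ≈ 25.794 in
Ia = 0.2·(1625/63) = 325/63 in ≈ 5.159 in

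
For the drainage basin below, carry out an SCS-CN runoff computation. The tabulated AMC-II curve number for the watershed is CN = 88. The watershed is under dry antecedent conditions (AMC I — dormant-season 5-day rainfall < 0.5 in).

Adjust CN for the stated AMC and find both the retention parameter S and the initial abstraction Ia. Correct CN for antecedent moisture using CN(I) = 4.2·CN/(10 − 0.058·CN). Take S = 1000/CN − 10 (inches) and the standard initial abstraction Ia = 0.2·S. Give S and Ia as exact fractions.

Dry (AMC I): CN(I) = 4.2·88/(10 − 0.058·88) = (1848/5)/(612/125) = 3850/51 ≈ 75.490
S = 1000/(3850/51) − 10 = 250/77 in ≈ 3.247 in
Ia = 0.2·(250/77) = 50/77 in ≈ 0.649 in

S = 250/77 in ≈ 3.247 in; Ia = 50/77 in ≈ 0.649 in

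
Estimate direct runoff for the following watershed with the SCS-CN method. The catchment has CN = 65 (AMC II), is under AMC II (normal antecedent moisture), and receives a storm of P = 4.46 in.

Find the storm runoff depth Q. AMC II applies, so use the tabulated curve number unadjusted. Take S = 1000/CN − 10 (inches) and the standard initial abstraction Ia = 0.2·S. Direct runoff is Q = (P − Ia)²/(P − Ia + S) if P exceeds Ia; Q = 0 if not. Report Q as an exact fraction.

AMC II — tabulated CN = 65 applies directly.
Max retention: S = 1000/65 − 10 = 70/13 in (≈ 5.385 in)
Initial abstraction Ia = S/5 = (70/13)/5 = 14/13 ≈ 1.077 in
Since P=4.460 > Ia=1.077: effective rainfall P−Ia = 2199/650 in
Runoff Q = (P−Ia)²/(P−Ia+S) = (3.383)²/(3.383+5.385) = 4835601/3704350 ≈ 1.305 in

Q = 4835601/3704350 in ≈ 1.305 in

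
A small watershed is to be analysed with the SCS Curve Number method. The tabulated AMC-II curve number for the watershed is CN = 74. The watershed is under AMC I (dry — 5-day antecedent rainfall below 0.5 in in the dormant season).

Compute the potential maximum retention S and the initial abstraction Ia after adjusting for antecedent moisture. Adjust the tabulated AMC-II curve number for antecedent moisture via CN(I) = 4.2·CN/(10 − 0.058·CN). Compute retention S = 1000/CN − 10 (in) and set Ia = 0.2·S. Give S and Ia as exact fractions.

S = 6500/777 in ≈ 8.366 in; Ia = 1300/777 in ≈ 1.673 in

Dry (AMC I): CN(I) = 4.2·74/(10 − 0.058·74) = (1554/5)/(1427/250) = 77700/1427 ≈ 54.450
Max retention: S = 1000/(77700/1427) − 10 = 6500/777 in (≈ 8.366 in)
Initial abstraction Ia = S/5 = (6500/777)/5 = 1300/777 ≈ 1.673 in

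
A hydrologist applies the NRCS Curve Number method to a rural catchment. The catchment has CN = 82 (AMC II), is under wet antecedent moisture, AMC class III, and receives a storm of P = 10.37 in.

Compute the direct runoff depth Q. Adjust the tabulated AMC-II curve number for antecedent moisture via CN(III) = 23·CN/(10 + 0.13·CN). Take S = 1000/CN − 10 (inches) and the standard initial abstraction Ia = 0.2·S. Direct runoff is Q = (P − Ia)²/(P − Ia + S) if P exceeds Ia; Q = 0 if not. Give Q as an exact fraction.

Q = 921390731881/99004721300 in ≈ 9.307 in

CN(III) from CN(II)=82: (23·82)/(10 + 0.13·82) = 94300/1033 ≈ 91.288
Retention S: 1000/CN − 10 with CN=91.288 → S = 900/943 ≈ 0.954 in
Ia = 0.2S: 0.2·0.954 = 0.191 in (exactly 180/943)
Excess rainfall: 10.370 − 0.191 = 10.179 in; P > Ia so Q > 0
Q: (959891/94300)² ÷ (1049891/94300) = 921390731881/99004721300 in (≈ 9.307 in)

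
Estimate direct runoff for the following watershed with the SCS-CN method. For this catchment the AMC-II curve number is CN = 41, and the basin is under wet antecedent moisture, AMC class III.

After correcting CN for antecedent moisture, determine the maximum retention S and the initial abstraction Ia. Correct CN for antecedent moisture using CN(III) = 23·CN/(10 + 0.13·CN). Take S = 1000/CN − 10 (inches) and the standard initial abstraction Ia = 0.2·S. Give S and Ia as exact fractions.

S = 5900/943 in ≈ 6.257 in; Ia = 1180/943 in ≈ 1.251 in

Adjust CN=41 to AMC III: 23·41/(10 + 0.13·41) → 943 ÷ (1533/100) = 94300/1533 ≈ 61.513
Max retention: S = 1000/(94300/1533) − 10 = 5900/943 in (≈ 6.257 in)
Initial abstraction Ia = S/5 = (5900/943)/5 = 1180/943 ≈ 1.251 in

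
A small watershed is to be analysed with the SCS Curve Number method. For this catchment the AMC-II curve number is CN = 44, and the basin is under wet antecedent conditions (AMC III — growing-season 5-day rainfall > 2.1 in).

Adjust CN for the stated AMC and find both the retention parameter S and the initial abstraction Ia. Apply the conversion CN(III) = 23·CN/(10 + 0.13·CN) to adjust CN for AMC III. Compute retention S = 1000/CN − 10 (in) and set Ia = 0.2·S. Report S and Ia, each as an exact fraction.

Wet (AMC III): CN(III) = 23·44/(10 + 0.13·44) = 1012/(393/25) = 25300/393 ≈ 64.377
Max retention: S = 1000/(25300/393) − 10 = 1400/253 in (≈ 5.534 in)
Ia = 0.2S: 0.2·5.534 = 1.107 in (exactly 280/253)

S = 1400/253 in ≈ 5.534 in; Ia = 280/253 in ≈ 1.107 in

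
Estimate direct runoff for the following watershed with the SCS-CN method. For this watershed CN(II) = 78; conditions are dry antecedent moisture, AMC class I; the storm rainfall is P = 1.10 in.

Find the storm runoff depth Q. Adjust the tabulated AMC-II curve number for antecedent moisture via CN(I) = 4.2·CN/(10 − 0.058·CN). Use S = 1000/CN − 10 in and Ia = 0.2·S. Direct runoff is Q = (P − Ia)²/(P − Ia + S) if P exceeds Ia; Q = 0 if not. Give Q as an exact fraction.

CN(I) from CN(II)=78: (4.2·78)/(10 − 0.058·78) = 81900/1369 ≈ 59.825
Max retention: S = 1000/(81900/1369) − 10 = 5500/819 in (≈ 6.716 in)
Ia = 0.2S: 0.2·6.716 = 1.343 in (exactly 1100/819)
P = 1.100 ≤ Ia = 1.343 in: entire storm abstracted, Q = 0.

Q = 0 in ≈ 0.000 in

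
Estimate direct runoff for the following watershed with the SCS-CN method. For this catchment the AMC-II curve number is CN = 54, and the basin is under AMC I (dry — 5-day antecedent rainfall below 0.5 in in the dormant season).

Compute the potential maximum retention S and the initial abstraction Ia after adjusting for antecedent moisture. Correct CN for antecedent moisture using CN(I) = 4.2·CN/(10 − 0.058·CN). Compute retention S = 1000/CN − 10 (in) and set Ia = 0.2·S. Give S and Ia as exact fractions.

S = 11500/567 in ≈ 20.282 in; Ia = 2300/567 in ≈ 4.056 in

CN(I) from CN(II)=54: (4.2·54)/(10 − 0.058·54) = 56700/1717 ≈ 33.023
S = 1000/(56700/1717) − 10 = 11500/567 in ≈ 20.282 in
Initial abstraction Ia = S/5 = (11500/567)/5 = 2300/567 ≈ 4.056 in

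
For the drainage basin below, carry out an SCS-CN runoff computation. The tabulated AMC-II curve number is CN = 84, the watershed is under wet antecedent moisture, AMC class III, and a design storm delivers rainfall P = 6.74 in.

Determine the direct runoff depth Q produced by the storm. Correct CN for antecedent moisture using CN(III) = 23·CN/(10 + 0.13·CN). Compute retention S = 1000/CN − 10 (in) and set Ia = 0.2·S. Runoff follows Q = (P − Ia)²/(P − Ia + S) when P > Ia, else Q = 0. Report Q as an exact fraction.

Adjust CN=84 to AMC III: 23·84/(10 + 0.13·84) → 1932 ÷ (523/25) = 48300/523 ≈ 92.352
S = 1000/(48300/523) − 10 = 400/483 in ≈ 0.828 in
Ia = 0.2·(400/483) = 80/483 in ≈ 0.166 in
P − Ia = 6.740 − 0.166 = 158771/24150 ≈ 6.574 in (> 0, runoff occurs)
Q = (158771/24150)²/((158771/24150) + 400/483) = (25208230441/583222500)/(178771/24150) = 25208230441/4317319650 in ≈ 5.839 in

Q = 25208230441/4317319650 in ≈ 5.839 in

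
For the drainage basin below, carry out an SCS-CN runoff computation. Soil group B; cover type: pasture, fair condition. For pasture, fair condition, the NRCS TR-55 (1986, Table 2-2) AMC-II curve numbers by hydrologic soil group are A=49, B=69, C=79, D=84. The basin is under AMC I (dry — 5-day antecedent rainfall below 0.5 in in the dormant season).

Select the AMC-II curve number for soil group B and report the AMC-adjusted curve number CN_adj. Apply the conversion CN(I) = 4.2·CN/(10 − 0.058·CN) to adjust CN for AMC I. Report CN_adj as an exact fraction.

CN_adj = 144900/2999 ≈ 48.316

NRCS table: pasture, fair condition, soil group B → CN(II) = 69
Adjust CN=69 to AMC I: 4.2·69/(10 − 0.058·69) → (1449/5) ÷ (2999/500) = 144900/2999 ≈ 48.316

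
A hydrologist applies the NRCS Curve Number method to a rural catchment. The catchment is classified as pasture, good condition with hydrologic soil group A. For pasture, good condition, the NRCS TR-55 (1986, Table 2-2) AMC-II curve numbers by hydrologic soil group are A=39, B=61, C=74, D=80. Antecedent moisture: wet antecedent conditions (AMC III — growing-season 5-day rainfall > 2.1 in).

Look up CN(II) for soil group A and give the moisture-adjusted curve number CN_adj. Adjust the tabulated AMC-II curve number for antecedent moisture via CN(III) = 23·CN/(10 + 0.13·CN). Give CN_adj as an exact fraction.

NRCS table: pasture, good condition, soil group A → CN(II) = 39
Adjust CN=39 to AMC III: 23·39/(10 + 0.13·39) → 897 ÷ (1507/100) = 89700/1507 ≈ 59.522

CN_adj = 89700/1507 ≈ 59.522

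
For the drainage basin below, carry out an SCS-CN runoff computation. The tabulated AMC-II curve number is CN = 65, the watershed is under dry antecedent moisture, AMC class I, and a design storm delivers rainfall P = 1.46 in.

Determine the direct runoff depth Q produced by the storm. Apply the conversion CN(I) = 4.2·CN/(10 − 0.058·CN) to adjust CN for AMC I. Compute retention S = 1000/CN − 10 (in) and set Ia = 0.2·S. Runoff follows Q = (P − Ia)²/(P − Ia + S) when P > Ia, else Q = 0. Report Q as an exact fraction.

Q = 0 in ≈ 0.000 in

Dry (AMC I): CN(I) = 4.2·65/(10 − 0.058·65) = 273/(623/100) = 3900/89 ≈ 43.820
Retention S: 1000/CN − 10 with CN=43.820 → S = 500/39 ≈ 12.821 in
Ia = 0.2·(500/39) = 100/39 in ≈ 2.564 in
P = 1.460 ≤ Ia = 2.564 in: entire storm abstracted, Q = 0.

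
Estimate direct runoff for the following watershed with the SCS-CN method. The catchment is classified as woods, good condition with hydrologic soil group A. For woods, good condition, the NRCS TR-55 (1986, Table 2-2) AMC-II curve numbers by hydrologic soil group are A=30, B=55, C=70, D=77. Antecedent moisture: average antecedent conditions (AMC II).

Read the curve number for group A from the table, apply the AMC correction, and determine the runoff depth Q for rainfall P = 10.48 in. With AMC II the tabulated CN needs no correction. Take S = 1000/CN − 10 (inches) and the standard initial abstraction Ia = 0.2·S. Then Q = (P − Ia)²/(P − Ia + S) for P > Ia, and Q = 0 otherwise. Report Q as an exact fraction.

NRCS table: woods, good condition, soil group A → CN(II) = 30
Average conditions: CN = 30 (no AMC adjustment).
S = 1000/30 − 10 = 70/3 in ≈ 23.333 in
Ia = 0.2·(70/3) = 14/3 in ≈ 4.667 in
Since P=10.480 > Ia=4.667: effective rainfall P−Ia = 436/75 in
Q: (436/75)² ÷ (2186/75) = 95048/81975 in (≈ 1.159 in)

Q = 95048/81975 in ≈ 1.159 in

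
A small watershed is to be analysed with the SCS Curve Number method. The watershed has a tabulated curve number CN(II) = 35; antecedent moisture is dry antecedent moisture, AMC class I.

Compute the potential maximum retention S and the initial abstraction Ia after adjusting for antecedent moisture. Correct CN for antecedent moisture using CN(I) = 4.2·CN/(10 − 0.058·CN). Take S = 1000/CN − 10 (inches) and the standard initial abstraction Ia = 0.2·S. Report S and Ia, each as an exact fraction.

S = 6500/147 in ≈ 44.218 in; Ia = 1300/147 in ≈ 8.844 in

CN(I) from CN(II)=35: (4.2·35)/(10 − 0.058·35) = 14700/797 ≈ 18.444
Retention S: 1000/CN − 10 with CN=18.444 → S = 6500/147 ≈ 44.218 in
Ia = 0.2S: 0.2·44.218 = 8.844 in (exactly 1300/147)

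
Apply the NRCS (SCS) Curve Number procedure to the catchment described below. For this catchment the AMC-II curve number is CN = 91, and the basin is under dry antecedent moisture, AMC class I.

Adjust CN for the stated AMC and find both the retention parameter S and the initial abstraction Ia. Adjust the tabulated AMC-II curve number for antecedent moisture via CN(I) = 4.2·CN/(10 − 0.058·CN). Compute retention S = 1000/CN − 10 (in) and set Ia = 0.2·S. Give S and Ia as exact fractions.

Adjust CN=91 to AMC I: 4.2·91/(10 − 0.058·91) → (1911/5) ÷ (2361/500) = 63700/787 ≈ 80.940
S = 1000/(63700/787) − 10 = 1500/637 in ≈ 2.355 in
Ia = 0.2·(1500/637) = 300/637 in ≈ 0.471 in

S = 1500/637 in ≈ 2.355 in; Ia = 300/637 in ≈ 0.471 in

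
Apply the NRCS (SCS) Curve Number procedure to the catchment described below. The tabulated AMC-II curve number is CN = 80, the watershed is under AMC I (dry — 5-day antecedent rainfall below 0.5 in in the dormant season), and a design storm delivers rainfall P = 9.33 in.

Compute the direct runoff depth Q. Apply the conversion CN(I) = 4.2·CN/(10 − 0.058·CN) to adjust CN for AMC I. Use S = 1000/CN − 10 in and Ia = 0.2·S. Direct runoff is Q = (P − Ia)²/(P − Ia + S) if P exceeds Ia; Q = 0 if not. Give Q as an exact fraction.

Adjust CN=80 to AMC I: 4.2·80/(10 − 0.058·80) → 336 ÷ (134/25) = 4200/67 ≈ 62.687
S = 1000/(4200/67) − 10 = 125/21 in ≈ 5.952 in
Initial abstraction Ia = S/5 = (125/21)/5 = 25/21 ≈ 1.190 in
P − Ia = 9.330 − 1.190 = 17093/2100 ≈ 8.140 in (> 0, runoff occurs)
Runoff Q = (P−Ia)²/(P−Ia+S) = (8.140)²/(8.140+5.952) = 292170649/62145300 ≈ 4.701 in

Q = 292170649/62145300 in ≈ 4.701 in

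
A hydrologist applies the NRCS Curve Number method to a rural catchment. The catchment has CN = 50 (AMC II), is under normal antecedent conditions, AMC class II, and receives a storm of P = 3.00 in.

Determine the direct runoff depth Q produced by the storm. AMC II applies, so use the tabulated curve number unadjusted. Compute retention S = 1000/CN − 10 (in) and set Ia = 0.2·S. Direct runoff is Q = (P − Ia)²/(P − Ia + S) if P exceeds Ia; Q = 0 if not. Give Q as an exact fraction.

CN(II) = 50; AMC II needs no correction.
Retention S: 1000/CN − 10 with CN=50.000 → S = 10 ≈ 10.000 in
Ia = 0.2S: 0.2·10.000 = 2.000 in (exactly 2)
Excess rainfall: 3.000 − 2.000 = 1.000 in; P > Ia so Q > 0
Q = 1²/(1 + 10) = 1/11 = 1/11 in ≈ 0.091 in

Q = 1/11 in ≈ 0.091 in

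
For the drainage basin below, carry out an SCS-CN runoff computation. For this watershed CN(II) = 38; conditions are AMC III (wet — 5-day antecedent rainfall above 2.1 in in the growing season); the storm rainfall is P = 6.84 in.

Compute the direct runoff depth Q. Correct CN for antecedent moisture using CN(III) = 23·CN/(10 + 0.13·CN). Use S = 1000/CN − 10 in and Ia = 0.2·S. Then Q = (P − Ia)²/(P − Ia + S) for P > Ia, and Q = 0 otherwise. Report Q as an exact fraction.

Q = 3507837529/1493742475 in ≈ 2.348 in

CN(III) from CN(II)=38: (23·38)/(10 + 0.13·38) = 43700/747 ≈ 58.501
S = 1000/(43700/747) − 10 = 3100/437 in ≈ 7.094 in
Ia = 0.2·(3100/437) = 620/437 in ≈ 1.419 in
Since P=6.840 > Ia=1.419: effective rainfall P−Ia = 59227/10925 in
Q = (59227/10925)²/((59227/10925) + 3100/437) = (3507837529/119355625)/(136727/10925) = 3507837529/1493742475 in ≈ 2.348 in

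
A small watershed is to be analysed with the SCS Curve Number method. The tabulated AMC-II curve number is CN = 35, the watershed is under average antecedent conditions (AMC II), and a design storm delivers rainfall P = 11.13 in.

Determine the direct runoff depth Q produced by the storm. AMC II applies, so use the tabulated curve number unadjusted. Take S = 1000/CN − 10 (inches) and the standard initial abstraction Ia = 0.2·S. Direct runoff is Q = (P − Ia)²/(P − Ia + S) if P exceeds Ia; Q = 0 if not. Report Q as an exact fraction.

Q = 26946481/12733700 in ≈ 2.116 in

AMC II — tabulated CN = 35 applies directly.
Max retention: S = 1000/35 − 10 = 130/7 in (≈ 18.571 in)
Initial abstraction Ia = S/5 = (130/7)/5 = 26/7 ≈ 3.714 in
Since P=11.130 > Ia=3.714: effective rainfall P−Ia = 5191/700 in
Q: (5191/700)² ÷ (18191/700) = 26946481/12733700 in (≈ 2.116 in)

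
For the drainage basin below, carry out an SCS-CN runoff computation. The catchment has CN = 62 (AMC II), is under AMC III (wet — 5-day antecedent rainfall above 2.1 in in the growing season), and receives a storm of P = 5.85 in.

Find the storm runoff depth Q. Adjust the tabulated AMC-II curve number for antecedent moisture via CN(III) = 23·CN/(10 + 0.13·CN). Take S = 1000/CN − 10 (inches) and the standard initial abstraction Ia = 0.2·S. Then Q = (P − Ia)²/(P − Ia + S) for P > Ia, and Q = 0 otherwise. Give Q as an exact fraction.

CN(III) from CN(II)=62: (23·62)/(10 + 0.13·62) = 71300/903 ≈ 78.959
Max retention: S = 1000/(71300/903) − 10 = 1900/713 in (≈ 2.665 in)
Ia = 0.2·(1900/713) = 380/713 in ≈ 0.533 in
P − Ia = 5.850 − 0.533 = 75821/14260 ≈ 5.317 in (> 0, runoff occurs)
Q = (75821/14260)²/((75821/14260) + 1900/713) = (5748824041/203347600)/(113821/14260) = 5748824041/1623087460 in ≈ 3.542 in

Q = 5748824041/1623087460 in ≈ 3.542 in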